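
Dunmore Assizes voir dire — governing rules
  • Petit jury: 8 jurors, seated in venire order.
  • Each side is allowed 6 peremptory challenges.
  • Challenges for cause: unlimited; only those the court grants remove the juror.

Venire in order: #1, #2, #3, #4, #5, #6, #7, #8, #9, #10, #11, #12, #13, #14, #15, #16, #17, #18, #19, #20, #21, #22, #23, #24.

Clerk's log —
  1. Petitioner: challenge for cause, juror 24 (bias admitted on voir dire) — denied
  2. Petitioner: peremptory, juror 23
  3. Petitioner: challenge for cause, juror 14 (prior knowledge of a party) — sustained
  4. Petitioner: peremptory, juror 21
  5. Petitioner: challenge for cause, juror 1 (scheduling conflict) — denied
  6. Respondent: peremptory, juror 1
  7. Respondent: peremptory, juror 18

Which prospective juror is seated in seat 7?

8

Removed: #1, #14, #18, #21, #23. (#24 stays — for-cause denied.)
Seating in order: seats 1–8 → #2, #3, #4, #5, #6, #7, #8, #9.
So seat 7 is #8.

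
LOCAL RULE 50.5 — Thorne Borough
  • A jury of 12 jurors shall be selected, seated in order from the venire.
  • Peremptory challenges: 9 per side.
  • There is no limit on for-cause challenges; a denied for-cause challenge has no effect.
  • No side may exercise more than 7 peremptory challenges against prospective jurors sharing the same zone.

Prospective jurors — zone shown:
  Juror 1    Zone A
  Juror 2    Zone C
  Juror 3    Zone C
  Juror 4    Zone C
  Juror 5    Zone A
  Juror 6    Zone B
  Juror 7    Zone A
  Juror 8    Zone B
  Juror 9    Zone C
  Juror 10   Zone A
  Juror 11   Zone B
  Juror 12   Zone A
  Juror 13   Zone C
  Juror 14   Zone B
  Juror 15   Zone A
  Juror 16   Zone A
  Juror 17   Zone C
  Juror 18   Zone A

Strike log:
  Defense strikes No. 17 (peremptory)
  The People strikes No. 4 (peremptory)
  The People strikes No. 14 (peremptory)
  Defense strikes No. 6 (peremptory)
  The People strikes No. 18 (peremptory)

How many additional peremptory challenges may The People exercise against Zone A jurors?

6

The People peremptories so far: #4, #14, #18 — 3 of 9 used, 6 left overall.
Against Zone A: #18 — 1 used; per-zone cap 7 leaves 6.
Binding limit: min(6, 6) = 6.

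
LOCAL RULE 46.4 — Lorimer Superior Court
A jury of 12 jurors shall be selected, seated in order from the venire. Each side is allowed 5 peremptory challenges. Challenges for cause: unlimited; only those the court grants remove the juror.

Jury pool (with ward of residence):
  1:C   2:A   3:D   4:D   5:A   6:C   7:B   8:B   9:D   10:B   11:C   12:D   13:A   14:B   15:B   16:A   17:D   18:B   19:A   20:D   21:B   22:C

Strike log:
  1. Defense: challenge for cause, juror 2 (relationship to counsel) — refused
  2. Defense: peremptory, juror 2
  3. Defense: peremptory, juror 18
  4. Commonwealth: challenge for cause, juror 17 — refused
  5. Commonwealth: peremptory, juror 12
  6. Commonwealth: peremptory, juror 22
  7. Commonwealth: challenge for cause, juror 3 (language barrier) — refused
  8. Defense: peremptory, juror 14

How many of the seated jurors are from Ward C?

3

Removed: #2, #12, #14, #18, #22.
Seated jurors 1–12: #1, #3, #4, #5, #6, #7, #8, #9, #10, #11, #13, #15.
Of those, in Ward C: #1, #6, #11 → 3.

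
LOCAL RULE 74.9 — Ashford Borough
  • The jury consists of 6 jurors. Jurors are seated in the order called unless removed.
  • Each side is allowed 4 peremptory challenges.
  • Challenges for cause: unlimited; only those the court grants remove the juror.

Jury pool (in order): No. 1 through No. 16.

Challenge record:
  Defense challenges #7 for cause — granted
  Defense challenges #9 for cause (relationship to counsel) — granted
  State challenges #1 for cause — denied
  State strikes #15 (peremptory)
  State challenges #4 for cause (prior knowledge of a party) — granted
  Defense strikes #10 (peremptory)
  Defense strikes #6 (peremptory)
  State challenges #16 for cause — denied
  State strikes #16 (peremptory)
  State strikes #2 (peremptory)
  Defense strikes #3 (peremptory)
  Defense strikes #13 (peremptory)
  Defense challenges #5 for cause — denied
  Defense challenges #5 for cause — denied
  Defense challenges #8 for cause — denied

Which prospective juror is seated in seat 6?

Removed: #2, #3, #4, #6, #7, #9, #10, #13, #15, #16. (#1, #5, #8 stay — for-cause denied.)
Filling seats in venire order through position 6: #1, #5, #8, #11, #12, #14.
So seat 6 is #14.

14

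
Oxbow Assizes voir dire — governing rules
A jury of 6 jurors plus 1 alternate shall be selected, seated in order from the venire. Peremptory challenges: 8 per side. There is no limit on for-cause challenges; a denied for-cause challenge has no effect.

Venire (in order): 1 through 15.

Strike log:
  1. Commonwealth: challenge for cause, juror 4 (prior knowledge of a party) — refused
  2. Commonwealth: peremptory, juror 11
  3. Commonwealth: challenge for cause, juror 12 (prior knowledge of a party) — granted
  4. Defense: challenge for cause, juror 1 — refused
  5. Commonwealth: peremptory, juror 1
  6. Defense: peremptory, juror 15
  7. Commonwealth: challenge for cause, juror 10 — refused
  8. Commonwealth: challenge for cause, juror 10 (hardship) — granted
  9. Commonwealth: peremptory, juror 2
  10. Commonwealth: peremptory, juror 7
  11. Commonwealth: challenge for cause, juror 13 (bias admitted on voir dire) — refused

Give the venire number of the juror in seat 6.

Removed: #1, #2, #7, #10, #11, #12, #15. (#4, #13 stay — for-cause denied.)
Seating in order: seats 1–6 → #3, #4, #5, #6, #8, #9; alternates → #13.
So seat 6 is #9.

9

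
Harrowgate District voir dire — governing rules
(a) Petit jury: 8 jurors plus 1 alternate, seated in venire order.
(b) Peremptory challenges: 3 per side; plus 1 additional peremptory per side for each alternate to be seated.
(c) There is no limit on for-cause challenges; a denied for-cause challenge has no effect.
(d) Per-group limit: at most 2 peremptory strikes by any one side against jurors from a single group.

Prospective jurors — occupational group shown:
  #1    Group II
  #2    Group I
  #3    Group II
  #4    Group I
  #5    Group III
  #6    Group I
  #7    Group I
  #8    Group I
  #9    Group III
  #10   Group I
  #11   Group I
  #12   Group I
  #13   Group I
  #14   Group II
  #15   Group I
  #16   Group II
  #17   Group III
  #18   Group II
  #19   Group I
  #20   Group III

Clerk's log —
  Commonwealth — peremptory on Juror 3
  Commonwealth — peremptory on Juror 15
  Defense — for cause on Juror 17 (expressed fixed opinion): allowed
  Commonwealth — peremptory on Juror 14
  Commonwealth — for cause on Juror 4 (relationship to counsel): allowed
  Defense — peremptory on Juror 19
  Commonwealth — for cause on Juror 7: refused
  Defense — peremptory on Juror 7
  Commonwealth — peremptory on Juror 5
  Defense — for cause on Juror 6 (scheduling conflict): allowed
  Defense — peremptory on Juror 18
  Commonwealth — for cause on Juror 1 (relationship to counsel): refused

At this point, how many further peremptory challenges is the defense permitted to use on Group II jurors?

1

Defense peremptories so far: #19, #7, #18 — 3 of 4 used, 1 left overall.
Against Group II: #18 — 1 used; per-group cap 2 leaves 1.
Binding limit: min(1, 1) = 1.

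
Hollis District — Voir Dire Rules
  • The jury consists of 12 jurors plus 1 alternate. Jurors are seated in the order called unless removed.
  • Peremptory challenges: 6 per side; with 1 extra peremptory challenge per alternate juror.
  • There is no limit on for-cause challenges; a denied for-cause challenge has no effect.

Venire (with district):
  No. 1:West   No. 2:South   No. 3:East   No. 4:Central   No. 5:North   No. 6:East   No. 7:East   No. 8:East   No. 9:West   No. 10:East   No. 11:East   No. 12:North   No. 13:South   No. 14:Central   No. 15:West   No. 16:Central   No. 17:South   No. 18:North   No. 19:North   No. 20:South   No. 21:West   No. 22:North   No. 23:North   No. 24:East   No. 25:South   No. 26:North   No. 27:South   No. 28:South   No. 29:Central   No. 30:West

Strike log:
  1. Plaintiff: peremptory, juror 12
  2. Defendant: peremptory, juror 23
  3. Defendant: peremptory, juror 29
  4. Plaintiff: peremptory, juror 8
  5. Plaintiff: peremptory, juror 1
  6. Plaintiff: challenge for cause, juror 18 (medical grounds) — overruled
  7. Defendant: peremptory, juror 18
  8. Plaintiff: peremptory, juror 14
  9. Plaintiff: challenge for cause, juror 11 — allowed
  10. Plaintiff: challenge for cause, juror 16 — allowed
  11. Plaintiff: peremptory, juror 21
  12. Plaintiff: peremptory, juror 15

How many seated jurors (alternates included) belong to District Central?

1

Removed: #1, #8, #11, #12, #14, #15, #16, #18, #21, #23, #29.
Seated (13 incl. alternates): #2, #3, #4, #5, #6, #7, #9, #10, #13, #17, #19, #20, #22.
Of those, in District Central: #4 → 1.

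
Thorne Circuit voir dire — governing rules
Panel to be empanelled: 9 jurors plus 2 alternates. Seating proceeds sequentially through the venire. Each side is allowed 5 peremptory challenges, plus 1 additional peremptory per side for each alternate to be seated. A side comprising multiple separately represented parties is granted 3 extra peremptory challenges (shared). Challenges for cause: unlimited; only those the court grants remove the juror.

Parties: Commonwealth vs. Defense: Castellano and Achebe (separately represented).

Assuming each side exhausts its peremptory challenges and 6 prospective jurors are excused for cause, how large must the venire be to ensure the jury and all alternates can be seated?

34

Seats to fill: 9 + 2 alternates = 11.
Peremptories — Commonwealth: 5 + 1×2 = 7; Defense: 5 + 1×2 + 3 = 10; total 17.
For-cause removals: 6.
Minimum venire: 11 + 17 + 6 = 34.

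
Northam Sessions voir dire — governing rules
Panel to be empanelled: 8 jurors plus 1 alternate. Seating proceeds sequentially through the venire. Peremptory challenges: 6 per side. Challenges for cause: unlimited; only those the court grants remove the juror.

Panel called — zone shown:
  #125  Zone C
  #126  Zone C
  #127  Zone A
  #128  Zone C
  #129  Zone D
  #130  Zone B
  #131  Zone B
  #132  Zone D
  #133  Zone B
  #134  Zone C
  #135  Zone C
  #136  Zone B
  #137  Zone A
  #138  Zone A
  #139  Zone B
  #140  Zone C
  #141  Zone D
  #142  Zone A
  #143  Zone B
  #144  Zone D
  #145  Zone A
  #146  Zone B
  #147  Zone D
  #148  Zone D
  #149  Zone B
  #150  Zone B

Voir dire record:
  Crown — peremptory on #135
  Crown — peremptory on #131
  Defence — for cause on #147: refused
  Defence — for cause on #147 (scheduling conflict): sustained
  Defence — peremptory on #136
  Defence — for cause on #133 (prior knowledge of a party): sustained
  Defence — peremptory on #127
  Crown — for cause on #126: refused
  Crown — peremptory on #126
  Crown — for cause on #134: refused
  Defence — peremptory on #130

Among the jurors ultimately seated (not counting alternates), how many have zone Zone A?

2

Removed: #126, #127, #130, #131, #133, #135, #136, #147.
Seated jurors 1–8: #125, #128, #129, #132, #134, #137, #138, #139 (alternates #140 not counted).
Of those, in Zone A: #137, #138 → 2.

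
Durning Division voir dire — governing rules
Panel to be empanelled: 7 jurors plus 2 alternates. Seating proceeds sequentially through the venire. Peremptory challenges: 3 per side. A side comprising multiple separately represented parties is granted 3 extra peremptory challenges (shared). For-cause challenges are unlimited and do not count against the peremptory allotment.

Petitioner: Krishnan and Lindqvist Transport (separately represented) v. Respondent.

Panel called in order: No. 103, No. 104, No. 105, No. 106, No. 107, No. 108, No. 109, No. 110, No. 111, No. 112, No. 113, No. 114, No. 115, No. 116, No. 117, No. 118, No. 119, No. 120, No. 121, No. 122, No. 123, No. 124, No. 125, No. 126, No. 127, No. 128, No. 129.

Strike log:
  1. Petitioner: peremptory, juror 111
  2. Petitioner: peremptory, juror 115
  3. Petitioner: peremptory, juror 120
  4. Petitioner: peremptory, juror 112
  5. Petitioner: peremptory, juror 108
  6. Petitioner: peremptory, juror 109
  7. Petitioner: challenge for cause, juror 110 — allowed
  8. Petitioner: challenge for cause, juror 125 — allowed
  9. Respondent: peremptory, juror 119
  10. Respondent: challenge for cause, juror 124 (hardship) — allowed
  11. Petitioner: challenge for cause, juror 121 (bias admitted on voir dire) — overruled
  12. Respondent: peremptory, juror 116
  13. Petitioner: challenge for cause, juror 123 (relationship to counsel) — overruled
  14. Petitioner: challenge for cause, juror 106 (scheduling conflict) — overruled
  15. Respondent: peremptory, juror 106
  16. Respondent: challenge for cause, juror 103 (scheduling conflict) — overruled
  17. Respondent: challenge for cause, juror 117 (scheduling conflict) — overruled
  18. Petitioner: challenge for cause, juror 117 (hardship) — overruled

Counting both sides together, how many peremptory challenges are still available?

0

Petitioner allotment: 3 base + 3 multi-party = 6. Respondent allotment: 3.
Petitioner peremptories used: #111, #115, #120, #112, #108, #109 — 6 (for-cause on #110, #125, #121, #123, #106, #117 don't count).
Respondent peremptories used: #119, #116, #106 — 3 (for-cause on #124, #103, #117 don't count).
Remaining: (6 − 6) + (3 − 3) = 0.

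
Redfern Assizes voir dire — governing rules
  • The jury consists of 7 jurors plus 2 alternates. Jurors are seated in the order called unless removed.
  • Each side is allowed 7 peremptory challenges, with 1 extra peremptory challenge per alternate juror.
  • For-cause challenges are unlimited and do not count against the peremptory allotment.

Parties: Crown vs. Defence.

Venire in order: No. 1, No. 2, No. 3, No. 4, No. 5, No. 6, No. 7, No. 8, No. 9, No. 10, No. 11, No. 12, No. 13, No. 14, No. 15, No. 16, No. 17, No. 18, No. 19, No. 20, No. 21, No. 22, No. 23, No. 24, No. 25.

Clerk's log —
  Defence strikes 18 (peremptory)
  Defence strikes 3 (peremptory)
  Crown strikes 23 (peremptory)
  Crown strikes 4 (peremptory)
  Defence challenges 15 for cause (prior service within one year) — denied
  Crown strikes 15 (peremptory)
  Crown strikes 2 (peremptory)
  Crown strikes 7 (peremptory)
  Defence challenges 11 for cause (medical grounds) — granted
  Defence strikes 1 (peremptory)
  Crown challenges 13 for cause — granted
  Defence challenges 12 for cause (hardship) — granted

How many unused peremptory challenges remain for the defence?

6

Defence allotment: 7 base + 1 × 2 alternates = 9.
Defence peremptories used: #18, #3, #1 — 3 (for-cause on #15, #11, #12 don't count).
Remaining: 9 − 3 = 6.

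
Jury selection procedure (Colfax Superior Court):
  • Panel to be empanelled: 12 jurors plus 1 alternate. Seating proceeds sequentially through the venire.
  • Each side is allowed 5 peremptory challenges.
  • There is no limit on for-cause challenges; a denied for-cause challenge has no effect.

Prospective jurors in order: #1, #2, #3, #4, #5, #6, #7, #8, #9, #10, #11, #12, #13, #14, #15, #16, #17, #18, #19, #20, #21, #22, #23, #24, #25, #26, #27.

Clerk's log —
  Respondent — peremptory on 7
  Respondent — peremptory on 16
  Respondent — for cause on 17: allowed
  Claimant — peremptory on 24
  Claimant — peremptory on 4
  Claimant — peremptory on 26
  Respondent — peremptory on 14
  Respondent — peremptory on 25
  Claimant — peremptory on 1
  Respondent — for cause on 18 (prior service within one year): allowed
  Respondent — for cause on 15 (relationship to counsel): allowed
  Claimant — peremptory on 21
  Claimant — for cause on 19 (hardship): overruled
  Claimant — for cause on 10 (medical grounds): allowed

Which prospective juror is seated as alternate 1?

23

Removed: #1, #4, #7, #10, #14, #15, #16, #17, #18, #21, #24, #25, #26. (#19 stays — for-cause denied.)
Seating in order: seats 1–12 → #2, #3, #5, #6, #8, #9, #11, #12, #13, #19, #20, #22; alternates → #23.
So alternate 1 is #23.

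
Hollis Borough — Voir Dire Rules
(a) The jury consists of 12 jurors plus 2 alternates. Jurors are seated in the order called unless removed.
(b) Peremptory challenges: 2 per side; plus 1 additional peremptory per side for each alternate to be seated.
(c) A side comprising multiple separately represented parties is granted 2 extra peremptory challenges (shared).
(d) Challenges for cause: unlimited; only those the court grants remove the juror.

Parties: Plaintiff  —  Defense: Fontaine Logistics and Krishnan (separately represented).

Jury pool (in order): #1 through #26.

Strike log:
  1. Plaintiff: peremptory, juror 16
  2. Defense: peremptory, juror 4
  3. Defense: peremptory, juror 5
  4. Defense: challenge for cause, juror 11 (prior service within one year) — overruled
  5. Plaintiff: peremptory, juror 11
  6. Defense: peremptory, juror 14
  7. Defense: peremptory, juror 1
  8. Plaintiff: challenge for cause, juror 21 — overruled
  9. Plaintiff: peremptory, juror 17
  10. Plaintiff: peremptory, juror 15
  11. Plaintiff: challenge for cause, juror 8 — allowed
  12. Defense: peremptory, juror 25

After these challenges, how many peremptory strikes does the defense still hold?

1

Defense allotment: 2 base + 1 × 2 alternates + 2 multi-party = 6.
Defense peremptories used: #4, #5, #14, #1, #25 — 5 (the for-cause on #11 doesn't count).
Remaining: 6 − 5 = 1.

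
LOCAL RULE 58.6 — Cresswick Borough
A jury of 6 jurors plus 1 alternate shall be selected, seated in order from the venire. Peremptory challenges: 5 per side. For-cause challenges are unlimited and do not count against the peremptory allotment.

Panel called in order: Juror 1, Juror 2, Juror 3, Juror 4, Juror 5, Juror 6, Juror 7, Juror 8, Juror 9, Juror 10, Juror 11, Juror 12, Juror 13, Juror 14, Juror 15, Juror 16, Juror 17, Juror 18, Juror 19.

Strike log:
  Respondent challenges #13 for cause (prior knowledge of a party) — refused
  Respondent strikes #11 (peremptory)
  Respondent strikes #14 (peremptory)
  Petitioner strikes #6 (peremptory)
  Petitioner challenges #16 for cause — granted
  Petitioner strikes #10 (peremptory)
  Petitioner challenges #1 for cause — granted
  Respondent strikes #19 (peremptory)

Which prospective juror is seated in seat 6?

8

Removed: #1, #6, #10, #11, #14, #16, #19. (#13 stays — for-cause denied.)
Filling seats in venire order through position 6: #2, #3, #4, #5, #7, #8.
So seat 6 is #8.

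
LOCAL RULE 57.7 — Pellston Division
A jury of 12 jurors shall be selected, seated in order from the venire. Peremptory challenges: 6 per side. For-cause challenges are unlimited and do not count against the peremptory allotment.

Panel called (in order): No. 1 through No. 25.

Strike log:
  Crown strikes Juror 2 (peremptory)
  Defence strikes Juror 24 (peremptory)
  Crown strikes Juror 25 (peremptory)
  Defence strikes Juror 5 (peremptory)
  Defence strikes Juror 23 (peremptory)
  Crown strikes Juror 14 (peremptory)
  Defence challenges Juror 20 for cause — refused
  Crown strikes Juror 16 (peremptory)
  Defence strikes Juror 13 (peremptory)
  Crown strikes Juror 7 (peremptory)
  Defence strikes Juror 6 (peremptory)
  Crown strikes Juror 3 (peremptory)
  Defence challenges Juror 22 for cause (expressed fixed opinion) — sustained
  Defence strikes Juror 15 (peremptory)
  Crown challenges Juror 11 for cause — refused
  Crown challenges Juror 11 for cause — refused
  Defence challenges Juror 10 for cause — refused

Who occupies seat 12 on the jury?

21

Removed: #2, #3, #5, #6, #7, #13, #14, #15, #16, #22, #23, #24, #25. (#10, #11, #20 stay — for-cause denied.)
Seating in order: seats 1–12 → #1, #4, #8, #9, #10, #11, #12, #17, #18, #19, #20, #21.
So seat 12 is #21.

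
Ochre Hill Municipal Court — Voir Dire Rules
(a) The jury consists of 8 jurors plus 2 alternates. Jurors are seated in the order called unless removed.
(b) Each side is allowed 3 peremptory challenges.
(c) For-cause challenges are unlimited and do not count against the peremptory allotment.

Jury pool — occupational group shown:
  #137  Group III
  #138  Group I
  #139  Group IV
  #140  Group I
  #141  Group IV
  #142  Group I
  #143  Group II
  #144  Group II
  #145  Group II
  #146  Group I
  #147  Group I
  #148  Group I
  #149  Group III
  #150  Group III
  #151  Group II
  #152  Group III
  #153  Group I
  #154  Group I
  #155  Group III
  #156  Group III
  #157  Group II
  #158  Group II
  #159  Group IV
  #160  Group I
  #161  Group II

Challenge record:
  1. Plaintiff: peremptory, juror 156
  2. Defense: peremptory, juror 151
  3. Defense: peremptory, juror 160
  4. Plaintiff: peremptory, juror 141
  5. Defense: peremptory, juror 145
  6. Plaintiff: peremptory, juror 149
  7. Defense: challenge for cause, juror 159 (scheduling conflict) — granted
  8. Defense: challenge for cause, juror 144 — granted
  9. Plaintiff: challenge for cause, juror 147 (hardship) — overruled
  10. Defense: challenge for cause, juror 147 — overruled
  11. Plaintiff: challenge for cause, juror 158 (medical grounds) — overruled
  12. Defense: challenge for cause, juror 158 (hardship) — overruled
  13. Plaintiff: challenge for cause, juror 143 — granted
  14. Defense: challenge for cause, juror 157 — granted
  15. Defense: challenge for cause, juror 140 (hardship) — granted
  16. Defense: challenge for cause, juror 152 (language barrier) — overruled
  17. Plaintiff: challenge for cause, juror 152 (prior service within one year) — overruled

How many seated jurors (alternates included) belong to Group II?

0

Removed: #140, #141, #143, #144, #145, #149, #151, #156, #157, #159, #160.
Seated (10 incl. alternates): #137, #138, #139, #142, #146, #147, #148, #150, #152, #153.
None of those are in Group II → 0.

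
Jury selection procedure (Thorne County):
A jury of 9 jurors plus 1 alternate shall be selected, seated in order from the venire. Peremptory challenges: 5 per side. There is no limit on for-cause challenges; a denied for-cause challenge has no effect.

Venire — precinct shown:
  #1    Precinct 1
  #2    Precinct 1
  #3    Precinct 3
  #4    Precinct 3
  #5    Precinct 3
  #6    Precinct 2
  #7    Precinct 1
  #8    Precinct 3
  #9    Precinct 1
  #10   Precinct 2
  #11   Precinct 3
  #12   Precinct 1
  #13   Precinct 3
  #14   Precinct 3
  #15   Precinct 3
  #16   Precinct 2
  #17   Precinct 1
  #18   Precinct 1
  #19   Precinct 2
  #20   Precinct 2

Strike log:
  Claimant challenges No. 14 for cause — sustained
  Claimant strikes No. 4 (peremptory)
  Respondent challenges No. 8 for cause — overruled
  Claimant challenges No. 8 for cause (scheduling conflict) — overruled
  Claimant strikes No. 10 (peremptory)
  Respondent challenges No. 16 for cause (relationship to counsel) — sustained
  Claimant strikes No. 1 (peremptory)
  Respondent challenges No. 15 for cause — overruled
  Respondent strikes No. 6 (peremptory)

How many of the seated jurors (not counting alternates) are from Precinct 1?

Removed: #1, #4, #6, #10, #14, #16.
Seated jurors 1–9: #2, #3, #5, #7, #8, #9, #11, #12, #13 (alternates #15 not counted).
Of those, in Precinct 1: #2, #7, #9, #12 → 4.

4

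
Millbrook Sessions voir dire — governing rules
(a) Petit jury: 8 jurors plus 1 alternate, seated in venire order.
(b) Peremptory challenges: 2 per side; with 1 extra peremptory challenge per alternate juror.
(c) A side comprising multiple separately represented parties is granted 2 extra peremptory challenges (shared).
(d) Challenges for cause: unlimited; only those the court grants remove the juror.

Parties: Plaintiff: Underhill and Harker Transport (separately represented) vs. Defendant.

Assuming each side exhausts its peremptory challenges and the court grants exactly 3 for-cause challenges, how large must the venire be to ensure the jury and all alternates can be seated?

Seats to fill: 8 + 1 alternates = 9.
Peremptories — Plaintiff: 2 + 1×1 + 2 = 5; Defendant: 2 + 1×1 = 3; total 8.
For-cause removals: 3.
Minimum venire: 9 + 8 + 3 = 20.

20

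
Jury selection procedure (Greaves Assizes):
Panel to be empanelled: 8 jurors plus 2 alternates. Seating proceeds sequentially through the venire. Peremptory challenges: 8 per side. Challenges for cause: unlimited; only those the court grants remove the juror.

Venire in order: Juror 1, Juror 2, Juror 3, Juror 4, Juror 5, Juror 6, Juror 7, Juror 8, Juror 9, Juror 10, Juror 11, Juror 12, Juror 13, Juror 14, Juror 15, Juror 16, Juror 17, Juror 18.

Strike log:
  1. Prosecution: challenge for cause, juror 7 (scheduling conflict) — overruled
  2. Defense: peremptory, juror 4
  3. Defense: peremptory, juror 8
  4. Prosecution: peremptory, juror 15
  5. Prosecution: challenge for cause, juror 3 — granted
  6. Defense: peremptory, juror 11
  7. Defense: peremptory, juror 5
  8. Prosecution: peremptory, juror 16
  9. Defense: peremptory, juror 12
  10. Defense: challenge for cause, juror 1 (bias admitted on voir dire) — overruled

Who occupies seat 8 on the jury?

14

Removed: #3, #4, #5, #8, #11, #12, #15, #16. (#1, #7 stay — for-cause denied.)
Seating in order: seats 1–8 → #1, #2, #6, #7, #9, #10, #13, #14; alternates → #17, #18.
So seat 8 is #14.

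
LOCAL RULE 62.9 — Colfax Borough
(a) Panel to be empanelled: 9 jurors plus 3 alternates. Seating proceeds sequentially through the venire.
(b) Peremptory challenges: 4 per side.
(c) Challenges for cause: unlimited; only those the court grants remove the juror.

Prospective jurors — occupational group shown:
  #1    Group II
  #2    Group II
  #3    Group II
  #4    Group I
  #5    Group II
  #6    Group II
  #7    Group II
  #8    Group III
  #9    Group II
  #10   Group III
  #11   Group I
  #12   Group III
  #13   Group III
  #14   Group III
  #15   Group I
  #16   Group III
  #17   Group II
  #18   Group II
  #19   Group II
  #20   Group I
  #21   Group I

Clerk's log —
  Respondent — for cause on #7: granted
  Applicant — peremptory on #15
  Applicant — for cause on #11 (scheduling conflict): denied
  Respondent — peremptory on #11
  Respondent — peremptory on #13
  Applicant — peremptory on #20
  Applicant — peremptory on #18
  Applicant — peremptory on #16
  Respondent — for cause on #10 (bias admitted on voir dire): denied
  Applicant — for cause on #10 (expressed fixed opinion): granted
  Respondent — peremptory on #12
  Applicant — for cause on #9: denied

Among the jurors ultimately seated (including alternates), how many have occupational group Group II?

Removed: #7, #10, #11, #12, #13, #15, #16, #18, #20.
Seated (12 incl. alternates): #1, #2, #3, #4, #5, #6, #8, #9, #14, #17, #19, #21.
Of those, in Group II: #1, #2, #3, #5, #6, #9, #17, #19 → 8.

8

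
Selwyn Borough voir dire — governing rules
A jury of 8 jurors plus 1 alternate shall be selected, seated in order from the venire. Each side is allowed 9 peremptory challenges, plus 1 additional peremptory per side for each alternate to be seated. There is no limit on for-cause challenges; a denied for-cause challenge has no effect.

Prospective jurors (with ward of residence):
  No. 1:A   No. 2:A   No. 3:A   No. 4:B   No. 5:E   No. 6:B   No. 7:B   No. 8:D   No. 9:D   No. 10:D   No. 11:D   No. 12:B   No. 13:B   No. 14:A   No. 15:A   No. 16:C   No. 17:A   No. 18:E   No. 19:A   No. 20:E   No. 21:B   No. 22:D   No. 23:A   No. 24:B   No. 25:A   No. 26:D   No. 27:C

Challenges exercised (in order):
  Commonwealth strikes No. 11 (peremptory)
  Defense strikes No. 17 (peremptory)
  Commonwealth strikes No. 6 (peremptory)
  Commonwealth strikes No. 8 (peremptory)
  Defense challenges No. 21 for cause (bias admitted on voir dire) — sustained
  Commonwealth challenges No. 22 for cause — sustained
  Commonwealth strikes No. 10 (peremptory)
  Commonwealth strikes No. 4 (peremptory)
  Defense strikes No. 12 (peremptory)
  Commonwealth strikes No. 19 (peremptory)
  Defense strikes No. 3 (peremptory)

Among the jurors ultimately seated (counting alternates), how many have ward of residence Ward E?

1

Removed: #3, #4, #6, #8, #10, #11, #12, #17, #19, #21, #22.
Seated (9 incl. alternates): #1, #2, #5, #7, #9, #13, #14, #15, #16.
Of those, in Ward E: #5 → 1.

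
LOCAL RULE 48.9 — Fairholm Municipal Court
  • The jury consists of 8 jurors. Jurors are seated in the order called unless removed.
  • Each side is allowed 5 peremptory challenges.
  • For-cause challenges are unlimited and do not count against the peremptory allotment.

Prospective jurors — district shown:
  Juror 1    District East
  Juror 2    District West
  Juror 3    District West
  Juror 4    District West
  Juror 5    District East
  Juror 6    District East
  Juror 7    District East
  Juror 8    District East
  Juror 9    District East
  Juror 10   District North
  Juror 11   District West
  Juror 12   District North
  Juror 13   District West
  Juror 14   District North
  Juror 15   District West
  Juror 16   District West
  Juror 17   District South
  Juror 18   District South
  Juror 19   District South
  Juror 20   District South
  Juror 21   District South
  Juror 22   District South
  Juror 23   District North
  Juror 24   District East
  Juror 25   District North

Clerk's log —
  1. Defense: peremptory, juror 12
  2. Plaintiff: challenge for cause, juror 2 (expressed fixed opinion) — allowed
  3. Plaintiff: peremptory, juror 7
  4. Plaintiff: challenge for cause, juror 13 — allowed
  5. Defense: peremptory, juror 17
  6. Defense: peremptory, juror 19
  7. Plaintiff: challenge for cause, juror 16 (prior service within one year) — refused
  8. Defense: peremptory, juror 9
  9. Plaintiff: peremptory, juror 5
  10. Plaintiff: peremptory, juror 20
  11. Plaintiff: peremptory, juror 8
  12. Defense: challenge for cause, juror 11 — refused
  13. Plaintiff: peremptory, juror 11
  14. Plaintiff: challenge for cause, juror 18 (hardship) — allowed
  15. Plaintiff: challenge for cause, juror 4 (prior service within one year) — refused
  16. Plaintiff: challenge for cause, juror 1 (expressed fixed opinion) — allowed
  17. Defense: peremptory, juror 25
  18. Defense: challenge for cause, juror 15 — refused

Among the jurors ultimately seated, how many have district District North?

2

Removed: #1, #2, #5, #7, #8, #9, #11, #12, #13, #17, #18, #19, #20, #25.
Seated jurors 1–8: #3, #4, #6, #10, #14, #15, #16, #21.
Of those, in District North: #10, #14 → 2.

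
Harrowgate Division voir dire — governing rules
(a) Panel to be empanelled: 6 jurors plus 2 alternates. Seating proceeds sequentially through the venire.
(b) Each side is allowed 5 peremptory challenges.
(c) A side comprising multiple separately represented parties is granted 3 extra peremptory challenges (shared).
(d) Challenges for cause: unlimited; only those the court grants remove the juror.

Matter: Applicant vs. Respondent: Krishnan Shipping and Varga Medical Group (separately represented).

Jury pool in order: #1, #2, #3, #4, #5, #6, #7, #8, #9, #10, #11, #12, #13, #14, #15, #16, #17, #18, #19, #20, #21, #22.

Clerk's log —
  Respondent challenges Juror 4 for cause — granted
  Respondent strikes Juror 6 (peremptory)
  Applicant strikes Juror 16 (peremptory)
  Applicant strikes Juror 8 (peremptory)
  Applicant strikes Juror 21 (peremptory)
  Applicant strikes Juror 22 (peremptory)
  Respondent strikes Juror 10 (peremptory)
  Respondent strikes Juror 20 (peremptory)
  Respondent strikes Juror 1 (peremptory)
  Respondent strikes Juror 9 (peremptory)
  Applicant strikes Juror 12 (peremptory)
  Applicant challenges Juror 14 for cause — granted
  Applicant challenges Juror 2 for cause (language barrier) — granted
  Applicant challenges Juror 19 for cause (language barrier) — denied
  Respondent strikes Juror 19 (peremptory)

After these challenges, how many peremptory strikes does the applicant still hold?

Applicant allotment: 5.
Applicant peremptories used: #16, #8, #21, #22, #12 — 5 (for-cause on #14, #2, #19 don't count).
Remaining: 5 − 5 = 0.

0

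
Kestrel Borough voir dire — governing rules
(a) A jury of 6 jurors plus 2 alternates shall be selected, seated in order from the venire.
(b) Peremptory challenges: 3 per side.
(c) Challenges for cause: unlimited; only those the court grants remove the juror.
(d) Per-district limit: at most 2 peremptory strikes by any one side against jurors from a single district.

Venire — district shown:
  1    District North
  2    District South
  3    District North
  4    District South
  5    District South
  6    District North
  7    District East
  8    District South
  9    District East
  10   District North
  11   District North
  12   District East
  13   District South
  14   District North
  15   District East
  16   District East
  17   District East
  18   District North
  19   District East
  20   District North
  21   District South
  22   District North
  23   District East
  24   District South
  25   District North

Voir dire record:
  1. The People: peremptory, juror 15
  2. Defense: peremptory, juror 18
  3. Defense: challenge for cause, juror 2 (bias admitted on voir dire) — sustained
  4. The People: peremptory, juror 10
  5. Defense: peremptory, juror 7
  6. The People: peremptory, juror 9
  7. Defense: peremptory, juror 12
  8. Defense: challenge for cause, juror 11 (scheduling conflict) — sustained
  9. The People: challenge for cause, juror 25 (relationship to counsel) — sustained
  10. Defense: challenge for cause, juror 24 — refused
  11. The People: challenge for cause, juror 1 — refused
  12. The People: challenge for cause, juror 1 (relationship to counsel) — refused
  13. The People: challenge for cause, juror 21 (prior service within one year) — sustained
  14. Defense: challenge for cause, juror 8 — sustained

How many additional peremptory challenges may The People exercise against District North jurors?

0

The People peremptories so far: #15, #10, #9 — 3 of 3 used, 0 left overall.
Against District North: #10 — 1 used; per-district cap 2 leaves 1.
Binding limit: min(0, 1) = 0.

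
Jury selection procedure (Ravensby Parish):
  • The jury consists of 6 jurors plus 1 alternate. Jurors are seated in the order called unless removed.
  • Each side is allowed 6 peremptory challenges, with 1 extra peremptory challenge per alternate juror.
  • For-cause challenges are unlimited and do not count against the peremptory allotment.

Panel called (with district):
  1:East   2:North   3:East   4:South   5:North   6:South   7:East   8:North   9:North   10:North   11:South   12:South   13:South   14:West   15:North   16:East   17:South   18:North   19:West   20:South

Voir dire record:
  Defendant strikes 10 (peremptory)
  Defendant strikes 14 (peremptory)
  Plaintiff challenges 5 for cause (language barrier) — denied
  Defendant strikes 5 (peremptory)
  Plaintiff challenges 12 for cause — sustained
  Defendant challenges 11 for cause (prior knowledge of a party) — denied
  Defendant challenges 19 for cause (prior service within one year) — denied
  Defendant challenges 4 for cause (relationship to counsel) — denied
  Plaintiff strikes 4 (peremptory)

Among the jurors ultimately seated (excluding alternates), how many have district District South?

1

Removed: #4, #5, #10, #12, #14.
Seated jurors 1–6: #1, #2, #3, #6, #7, #8 (alternates #9 not counted).
Of those, in District South: #6 → 1.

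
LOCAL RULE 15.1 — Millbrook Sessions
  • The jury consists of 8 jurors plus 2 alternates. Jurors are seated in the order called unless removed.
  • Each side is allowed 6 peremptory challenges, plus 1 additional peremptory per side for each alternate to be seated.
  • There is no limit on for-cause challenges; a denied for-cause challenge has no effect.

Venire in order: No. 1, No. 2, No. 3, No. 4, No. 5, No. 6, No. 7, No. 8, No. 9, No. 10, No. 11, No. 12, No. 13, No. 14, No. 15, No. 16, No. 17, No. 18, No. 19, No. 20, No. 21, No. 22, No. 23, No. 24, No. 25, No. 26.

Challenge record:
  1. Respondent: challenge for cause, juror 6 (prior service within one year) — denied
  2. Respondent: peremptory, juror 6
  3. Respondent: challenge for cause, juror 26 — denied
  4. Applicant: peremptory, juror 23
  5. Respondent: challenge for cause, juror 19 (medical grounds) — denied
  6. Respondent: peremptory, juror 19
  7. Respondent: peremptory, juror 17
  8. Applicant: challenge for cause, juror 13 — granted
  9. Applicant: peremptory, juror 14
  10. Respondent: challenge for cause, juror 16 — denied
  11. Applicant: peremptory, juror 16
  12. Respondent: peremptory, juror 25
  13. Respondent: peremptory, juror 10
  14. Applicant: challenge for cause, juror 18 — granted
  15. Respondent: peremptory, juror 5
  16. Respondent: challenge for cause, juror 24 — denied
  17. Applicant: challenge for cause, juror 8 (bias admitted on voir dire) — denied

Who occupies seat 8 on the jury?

Removed: #5, #6, #10, #13, #14, #16, #17, #18, #19, #23, #25. (#8, #24, #26 stay — for-cause denied.)
Filling seats in venire order through position 8: #1, #2, #3, #4, #7, #8, #9, #11.
So seat 8 is #11.

11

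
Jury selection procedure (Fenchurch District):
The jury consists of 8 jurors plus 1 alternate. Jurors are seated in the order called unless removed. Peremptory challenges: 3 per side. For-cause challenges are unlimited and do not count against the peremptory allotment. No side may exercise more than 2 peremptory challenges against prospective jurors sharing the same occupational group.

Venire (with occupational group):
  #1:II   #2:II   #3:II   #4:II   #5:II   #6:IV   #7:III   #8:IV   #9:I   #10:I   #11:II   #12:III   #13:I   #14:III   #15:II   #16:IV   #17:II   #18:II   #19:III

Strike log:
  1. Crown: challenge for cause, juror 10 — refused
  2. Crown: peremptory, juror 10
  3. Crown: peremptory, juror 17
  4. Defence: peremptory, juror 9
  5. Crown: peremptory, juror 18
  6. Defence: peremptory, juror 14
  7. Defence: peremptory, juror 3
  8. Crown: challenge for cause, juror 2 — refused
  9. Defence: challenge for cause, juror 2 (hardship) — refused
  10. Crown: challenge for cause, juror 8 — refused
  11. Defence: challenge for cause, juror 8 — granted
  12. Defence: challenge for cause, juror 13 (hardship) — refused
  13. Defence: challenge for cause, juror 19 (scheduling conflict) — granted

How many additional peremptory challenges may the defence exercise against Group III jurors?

0

Defence peremptories so far: #9, #14, #3 — 3 of 3 used, 0 left overall.
Against Group III: #14 — 1 used; per-group cap 2 leaves 1.
Binding limit: min(0, 1) = 0.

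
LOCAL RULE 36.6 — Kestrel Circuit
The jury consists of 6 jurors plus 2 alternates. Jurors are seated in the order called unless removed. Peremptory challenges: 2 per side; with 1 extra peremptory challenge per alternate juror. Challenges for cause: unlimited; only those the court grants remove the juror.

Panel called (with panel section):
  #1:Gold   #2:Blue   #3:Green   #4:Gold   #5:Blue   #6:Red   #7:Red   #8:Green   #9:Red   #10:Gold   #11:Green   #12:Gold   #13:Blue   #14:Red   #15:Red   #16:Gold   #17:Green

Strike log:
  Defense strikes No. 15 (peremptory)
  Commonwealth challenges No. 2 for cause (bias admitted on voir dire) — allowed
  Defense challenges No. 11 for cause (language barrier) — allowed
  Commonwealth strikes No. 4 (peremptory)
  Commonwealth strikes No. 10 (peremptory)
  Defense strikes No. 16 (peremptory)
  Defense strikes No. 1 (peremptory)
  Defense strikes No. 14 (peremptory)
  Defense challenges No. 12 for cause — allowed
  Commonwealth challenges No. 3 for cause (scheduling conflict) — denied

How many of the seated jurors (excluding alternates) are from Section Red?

3

Removed: #1, #2, #4, #10, #11, #12, #14, #15, #16.
Seated jurors 1–6: #3, #5, #6, #7, #8, #9 (alternates #13, #17 not counted).
Of those, in Section Red: #6, #7, #9 → 3.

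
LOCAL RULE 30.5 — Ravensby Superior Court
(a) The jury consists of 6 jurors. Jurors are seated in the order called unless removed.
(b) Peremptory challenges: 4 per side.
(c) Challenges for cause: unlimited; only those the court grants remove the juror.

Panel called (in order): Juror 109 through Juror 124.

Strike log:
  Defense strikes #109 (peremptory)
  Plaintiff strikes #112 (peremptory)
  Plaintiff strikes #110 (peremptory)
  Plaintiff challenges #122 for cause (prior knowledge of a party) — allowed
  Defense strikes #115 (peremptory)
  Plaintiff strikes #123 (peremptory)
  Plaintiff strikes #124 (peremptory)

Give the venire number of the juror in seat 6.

118

Removed: #109, #110, #112, #115, #122, #123, #124.
Filling seats in venire order through position 6: #111, #113, #114, #116, #117, #118.
So seat 6 is #118.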